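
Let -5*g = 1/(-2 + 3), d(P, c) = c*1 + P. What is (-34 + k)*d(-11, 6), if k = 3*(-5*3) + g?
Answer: 396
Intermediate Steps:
d(P, c) = P + c (d(P, c) = c + P = P + c)
g = -⅕ (g = -1/(5*(-2 + 3)) = -⅕/1 = -⅕*1 = -⅕ ≈ -0.20000)
k = -226/5 (k = 3*(-5*3) - ⅕ = 3*(-15) - ⅕ = -45 - ⅕ = -226/5 ≈ -45.200)
(-34 + k)*d(-11, 6) = (-34 - 226/5)*(-11 + 6) = -396/5*(-5) = 396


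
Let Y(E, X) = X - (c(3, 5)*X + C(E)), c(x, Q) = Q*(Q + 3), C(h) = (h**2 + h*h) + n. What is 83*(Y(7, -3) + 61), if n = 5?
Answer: 6225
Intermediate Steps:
C(h) = 5 + 2*h**2 (C(h) = (h**2 + h*h) + 5 = (h**2 + h**2) + 5 = 2*h**2 + 5 = 5 + 2*h**2)
c(x, Q) = Q*(3 + Q)
Y(E, X) = -5 - 39*X - 2*E**2 (Y(E, X) = X - ((5*(3 + 5))*X + (5 + 2*E**2)) = X - ((5*8)*X + (5 + 2*E**2)) = X - (40*X + (5 + 2*E**2)) = X - (5 + 2*E**2 + 40*X) = X + (-5 - 40*X - 2*E**2) = -5 - 39*X - 2*E**2)
83*(Y(7, -3) + 61) = 83*((-5 - 39*(-3) - 2*7**2) + 61) = 83*((-5 + 117 - 2*49) + 61) = 83*((-5 + 117 - 98) + 61) = 83*(14 + 61) = 83*75 = 6225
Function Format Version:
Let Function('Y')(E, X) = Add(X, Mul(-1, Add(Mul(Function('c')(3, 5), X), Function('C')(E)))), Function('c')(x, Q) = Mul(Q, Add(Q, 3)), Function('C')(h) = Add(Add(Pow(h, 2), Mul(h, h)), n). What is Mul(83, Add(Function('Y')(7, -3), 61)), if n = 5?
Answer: 6225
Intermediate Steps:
Function('C')(h) = Add(5, Mul(2, Pow(h, 2))) (Function('C')(h) = Add(Add(Pow(h, 2), Mul(h, h)), 5) = Add(Add(Pow(h, 2), Pow(h, 2)), 5) = Add(Mul(2, Pow(h, 2)), 5) = Add(5, Mul(2, Pow(h, 2))))
Function('c')(x, Q) = Mul(Q, Add(3, Q))
Function('Y')(E, X) = Add(-5, Mul(-39, X), Mul(-2, Pow(E, 2))) (Function('Y')(E, X) = Add(X, Mul(-1, Add(Mul(Mul(5, Add(3, 5)), X), Add(5, Mul(2, Pow(E, 2)))))) = Add(X, Mul(-1, Add(Mul(Mul(5, 8), X), Add(5, Mul(2, Pow(E, 2)))))) = Add(X, Mul(-1, Add(Mul(40, X), Add(5, Mul(2, Pow(E, 2)))))) = Add(X, Mul(-1, Add(5, Mul(2, Pow(E, 2)), Mul(40, X)))) = Add(X, Add(-5, Mul(-40, X), Mul(-2, Pow(E, 2)))) = Add(-5, Mul(-39, X), Mul(-2, Pow(E, 2))))
Mul(83, Add(Function('Y')(7, -3), 61)) = Mul(83, Add(Add(-5, Mul(-39, -3), Mul(-2, Pow(7, 2))), 61)) = Mul(83, Add(Add(-5, 117, Mul(-2, 49)), 61)) = Mul(83, Add(Add(-5, 117, -98), 61)) = Mul(83, Add(14, 61)) = Mul(83, 75) = 6225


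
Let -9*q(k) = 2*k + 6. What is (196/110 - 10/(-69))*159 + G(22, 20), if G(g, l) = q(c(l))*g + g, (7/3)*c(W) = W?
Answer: 2406622/8855 ≈ 271.78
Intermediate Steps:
c(W) = 3*W/7
q(k) = -⅔ - 2*k/9 (q(k) = -(2*k + 6)/9 = -(6 + 2*k)/9 = -⅔ - 2*k/9)
G(g, l) = g + g*(-⅔ - 2*l/21) (G(g, l) = (-⅔ - 2*l/21)*g + g = g*(-⅔ - 2*l/21) + g = g + g*(-⅔ - 2*l/21))
(196/110 - 10/(-69))*159 + G(22, 20) = (196/110 - 10/(-69))*159 + (1/21)*22*(7 - 2*20) = (196*(1/110) - 10*(-1/69))*159 + (1/21)*22*(7 - 40) = (98/55 + 10/69)*159 + (1/21)*22*(-33) = (7312/3795)*159 - 242/7 = 387536/1265 - 242/7 = 2406622/8855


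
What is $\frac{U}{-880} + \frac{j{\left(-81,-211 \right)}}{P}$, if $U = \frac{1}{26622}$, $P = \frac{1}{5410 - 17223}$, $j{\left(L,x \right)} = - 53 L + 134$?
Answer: $- \frac{1225160756091361}{23427360} \approx -5.2296 \cdot 10^{7}$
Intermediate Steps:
$j{\left(L,x \right)} = 134 - 53 L$
$P = - \frac{1}{11813}$ ($P = \frac{1}{-11813} = - \frac{1}{11813} \approx -8.4652 \cdot 10^{-5}$)
$U = \frac{1}{26622} \approx 3.7563 \cdot 10^{-5}$
$\frac{U}{-880} + \frac{j{\left(-81,-211 \right)}}{P} = \frac{1}{26622 \left(-880\right)} + \frac{134 - -4293}{- \frac{1}{11813}} = \frac{1}{26622} \left(- \frac{1}{880}\right) + \left(134 + 4293\right) \left(-11813\right) = - \frac{1}{23427360} + 4427 \left(-11813\right) = - \frac{1}{23427360} - 52296151 = - \frac{1225160756091361}{23427360}$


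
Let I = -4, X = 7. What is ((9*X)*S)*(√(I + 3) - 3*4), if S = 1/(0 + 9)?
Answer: -84 + 7*I ≈ -84.0 + 7.0*I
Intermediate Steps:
S = ⅑ (S = 1/9 = ⅑ ≈ 0.11111)
((9*X)*S)*(√(I + 3) - 3*4) = ((9*7)*(⅑))*(√(-4 + 3) - 3*4) = (63*(⅑))*(√(-1) - 12) = 7*(I - 12) = 7*(-12 + I) = -84 + 7*I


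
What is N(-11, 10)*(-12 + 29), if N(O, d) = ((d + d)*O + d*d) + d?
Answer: -1870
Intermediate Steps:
N(O, d) = d + d**2 + 2*O*d (N(O, d) = ((2*d)*O + d**2) + d = (2*O*d + d**2) + d = (d**2 + 2*O*d) + d = d + d**2 + 2*O*d)
N(-11, 10)*(-12 + 29) = (10*(1 + 10 + 2*(-11)))*(-12 + 29) = (10*(1 + 10 - 22))*17 = (10*(-11))*17 = -110*17 = -1870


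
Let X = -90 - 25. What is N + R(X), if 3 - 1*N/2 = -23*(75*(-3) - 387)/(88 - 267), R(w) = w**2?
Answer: 2396501/179 ≈ 13388.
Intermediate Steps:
X = -115
N = 29226/179 (N = 6 - (-46)*(75*(-3) - 387)/(88 - 267) = 6 - (-46)*(-225 - 387)/(-179) = 6 - (-46)*(-612*(-1/179)) = 6 - (-46)*612/179 = 6 - 2*(-14076/179) = 6 + 28152/179 = 29226/179 ≈ 163.27)
N + R(X) = 29226/179 + (-115)**2 = 29226/179 + 13225 = 2396501/179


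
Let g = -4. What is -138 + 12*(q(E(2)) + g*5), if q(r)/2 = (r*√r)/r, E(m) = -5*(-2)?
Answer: -378 + 24*√10 ≈ -302.11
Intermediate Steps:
E(m) = 10
q(r) = 2*√r (q(r) = 2*((r*√r)/r) = 2*(r^(3/2)/r) = 2*√r)
-138 + 12*(q(E(2)) + g*5) = -138 + 12*(2*√10 - 4*5) = -138 + 12*(2*√10 - 20) = -138 + 12*(-20 + 2*√10) = -138 + (-240 + 24*√10) = -378 + 24*√10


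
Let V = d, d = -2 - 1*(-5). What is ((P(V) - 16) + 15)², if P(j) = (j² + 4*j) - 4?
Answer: 256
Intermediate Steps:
d = 3 (d = -2 + 5 = 3)
V = 3
P(j) = -4 + j² + 4*j
((P(V) - 16) + 15)² = (((-4 + 3² + 4*3) - 16) + 15)² = (((-4 + 9 + 12) - 16) + 15)² = ((17 - 16) + 15)² = (1 + 15)² = 16² = 256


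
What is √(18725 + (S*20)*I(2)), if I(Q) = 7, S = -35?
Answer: 5*√553 ≈ 117.58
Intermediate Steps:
√(18725 + (S*20)*I(2)) = √(18725 - 35*20*7) = √(18725 - 700*7) = √(18725 - 4900) = √13825 = 5*√553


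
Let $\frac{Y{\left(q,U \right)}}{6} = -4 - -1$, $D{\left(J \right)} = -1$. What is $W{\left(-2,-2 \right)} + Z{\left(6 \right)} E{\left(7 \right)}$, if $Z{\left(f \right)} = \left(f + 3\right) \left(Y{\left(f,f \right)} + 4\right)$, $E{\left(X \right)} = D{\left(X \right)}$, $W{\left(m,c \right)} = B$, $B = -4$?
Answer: $122$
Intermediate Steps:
$W{\left(m,c \right)} = -4$
$E{\left(X \right)} = -1$
$Y{\left(q,U \right)} = -18$ ($Y{\left(q,U \right)} = 6 \left(-4 - -1\right) = 6 \left(-4 + 1\right) = 6 \left(-3\right) = -18$)
$Z{\left(f \right)} = -42 - 14 f$ ($Z{\left(f \right)} = \left(f + 3\right) \left(-18 + 4\right) = \left(3 + f\right) \left(-14\right) = -42 - 14 f$)
$W{\left(-2,-2 \right)} + Z{\left(6 \right)} E{\left(7 \right)} = -4 + \left(-42 - 84\right) \left(-1\right) = -4 - -126 = -4 + 126 = 122$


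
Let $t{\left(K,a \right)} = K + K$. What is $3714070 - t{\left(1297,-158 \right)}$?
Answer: $3711476$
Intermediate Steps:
$t{\left(K,a \right)} = 2 K$
$3714070 - t{\left(1297,-158 \right)} = 3714070 - 2 \cdot 1297 = 3714070 - 2594 = 3711476$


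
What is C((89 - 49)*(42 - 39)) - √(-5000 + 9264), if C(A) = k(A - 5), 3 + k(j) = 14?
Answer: 11 - 2*√1066 ≈ -54.299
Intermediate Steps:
k(j) = 11 (k(j) = -3 + 14 = 11)
C(A) = 11
C((89 - 49)*(42 - 39)) - √(-5000 + 9264) = 11 - √(-5000 + 9264) = 11 - √4264 = 11 - 2*√1066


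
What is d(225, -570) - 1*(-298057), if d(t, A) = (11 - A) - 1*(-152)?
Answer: 298790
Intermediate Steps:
d(t, A) = 163 - A (d(t, A) = (11 - A) + 152 = 163 - A)
d(225, -570) - 1*(-298057) = (163 - 1*(-570)) - 1*(-298057) = (163 + 570) + 298057 = 733 + 298057 = 298790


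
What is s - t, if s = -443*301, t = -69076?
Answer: -64267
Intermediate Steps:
s = -133343
s - t = -133343 - 1*(-69076) = -133343 + 69076 = -64267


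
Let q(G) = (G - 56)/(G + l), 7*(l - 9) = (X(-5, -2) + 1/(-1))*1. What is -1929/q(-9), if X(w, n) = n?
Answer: -5787/455 ≈ -12.719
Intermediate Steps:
l = 60/7 (l = 9 + ((-2 + 1/(-1))*1)/7 = 9 + ((-2 + 1*(-1))*1)/7 = 9 + ((-2 - 1)*1)/7 = 9 + (-3*1)/7 = 9 + (⅐)*(-3) = 9 - 3/7 = 60/7 ≈ 8.5714)
q(G) = (-56 + G)/(60/7 + G) (q(G) = (G - 56)/(G + 60/7) = (-56 + G)/(60/7 + G))
-1929/q(-9) = -1929*(60 + 7*(-9))/(7*(-56 - 9)) = -1929/(7*(-65)/(60 - 63)) = -1929/(7*(-65)/(-3)) = -1929/(7*(-⅓)*(-65)) = -1929/455/3 = -1929*3/455 = -5787/455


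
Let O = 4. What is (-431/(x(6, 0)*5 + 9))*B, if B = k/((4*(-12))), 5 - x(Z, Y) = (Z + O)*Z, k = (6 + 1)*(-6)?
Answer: 431/304 ≈ 1.4178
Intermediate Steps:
k = -42 (k = 7*(-6) = -42)
x(Z, Y) = 5 - Z*(4 + Z) (x(Z, Y) = 5 - (Z + 4)*Z = 5 - (4 + Z)*Z = 5 - Z*(4 + Z))
B = 7/8 (B = -42/(4*(-12)) = -42/(-48) = -42*(-1/48) = 7/8 ≈ 0.87500)
(-431/(x(6, 0)*5 + 9))*B = -431/((5 - 1*6² - 4*6)*5 + 9)*(7/8) = -431/((5 - 1*36 - 24)*5 + 9)*(7/8) = -431/((5 - 36 - 24)*5 + 9)*(7/8) = -431/(-55*5 + 9)*(7/8) = -431/(-275 + 9)*(7/8) = -431/(-266)*(7/8) = -431*(-1/266)*(7/8) = (431/266)*(7/8) = 431/304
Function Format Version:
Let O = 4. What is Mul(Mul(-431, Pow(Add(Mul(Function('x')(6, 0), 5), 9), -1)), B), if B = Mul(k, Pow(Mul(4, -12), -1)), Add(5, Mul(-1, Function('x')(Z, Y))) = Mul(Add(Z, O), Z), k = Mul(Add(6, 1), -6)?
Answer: Rational(431, 304) ≈ 1.4178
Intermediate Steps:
k = -42 (k = Mul(7, -6) = -42)
Function('x')(Z, Y) = Add(5, Mul(-1, Z, Add(4, Z))) (Function('x')(Z, Y) = Add(5, Mul(-1, Mul(Add(Z, 4), Z))) = Add(5, Mul(-1, Mul(Add(4, Z), Z))) = Add(5, Mul(-1, Mul(Z, Add(4, Z)))) = Add(5, Mul(-1, Z, Add(4, Z))))
B = Rational(7, 8) (B = Mul(-42, Pow(Mul(4, -12), -1)) = Mul(-42, Pow(-48, -1)) = Mul(-42, Rational(-1, 48)) = Rational(7, 8) ≈ 0.87500)
Mul(Mul(-431, Pow(Add(Mul(Function('x')(6, 0), 5), 9), -1)), B) = Mul(Mul(-431, Pow(Add(Mul(Add(5, Mul(-1, Pow(6, 2)), Mul(-4, 6)), 5), 9), -1)), Rational(7, 8)) = Mul(Mul(-431, Pow(Add(Mul(Add(5, Mul(-1, 36), -24), 5), 9), -1)), Rational(7, 8)) = Mul(Mul(-431, Pow(Add(Mul(Add(5, -36, -24), 5), 9), -1)), Rational(7, 8)) = Mul(Mul(-431, Pow(Add(Mul(-55, 5), 9), -1)), Rational(7, 8)) = Mul(Mul(-431, Pow(Add(-275, 9), -1)), Rational(7, 8)) = Mul(Mul(-431, Pow(-266, -1)), Rational(7, 8)) = Mul(Mul(-431, Rational(-1, 266)), Rational(7, 8)) = Mul(Rational(431, 266), Rational(7, 8)) = Rational(431, 304)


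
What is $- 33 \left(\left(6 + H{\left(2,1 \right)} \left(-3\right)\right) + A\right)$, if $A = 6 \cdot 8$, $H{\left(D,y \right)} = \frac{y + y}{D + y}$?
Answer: $-1716$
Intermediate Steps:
$H{\left(D,y \right)} = \frac{2 y}{D + y}$
$A = 48$
$- 33 \left(\left(6 + H{\left(2,1 \right)} \left(-3\right)\right) + A\right) = - 33 \left(\left(6 + 2 \cdot 1 \frac{1}{2 + 1} \left(-3\right)\right) + 48\right) = - 33 \left(\left(6 + 2 \cdot 1 \cdot \frac{1}{3} \left(-3\right)\right) + 48\right) = - 33 \left(\left(6 + \frac{2}{3} \left(-3\right)\right) + 48\right) = - 33 \left(\left(6 - 2\right) + 48\right) = - 33 \left(4 + 48\right) = \left(-33\right) 52 = -1716$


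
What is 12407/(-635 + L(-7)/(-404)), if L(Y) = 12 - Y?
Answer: -5012428/256559 ≈ -19.537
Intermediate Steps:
12407/(-635 + L(-7)/(-404)) = 12407/(-635 + (12 - 1*(-7))/(-404)) = 12407/(-635 + (12 + 7)*(-1/404)) = 12407/(-635 + 19*(-1/404)) = 12407/(-635 - 19/404) = 12407/(-256559/404) = 12407*(-404/256559) = -5012428/256559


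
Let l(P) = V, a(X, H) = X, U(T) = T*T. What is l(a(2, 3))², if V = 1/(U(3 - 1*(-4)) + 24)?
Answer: 1/5329 ≈ 0.00018765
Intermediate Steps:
U(T) = T²
V = 1/73 (V = 1/((3 - 1*(-4))² + 24) = 1/((3 + 4)² + 24) = 1/(7² + 24) = 1/(49 + 24) = 1/73 ≈ 0.013699)
l(P) = 1/73
l(a(2, 3))² = (1/73)² = 1/5329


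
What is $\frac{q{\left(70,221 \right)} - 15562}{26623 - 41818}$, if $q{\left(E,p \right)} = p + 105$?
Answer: $\frac{15236}{15195} \approx 1.0027$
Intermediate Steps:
$q{\left(E,p \right)} = 105 + p$
$\frac{q{\left(70,221 \right)} - 15562}{26623 - 41818} = \frac{\left(105 + 221\right) - 15562}{26623 - 41818} = \frac{326 - 15562}{-15195} = \left(-15236\right) \left(- \frac{1}{15195}\right) = \frac{15236}{15195}$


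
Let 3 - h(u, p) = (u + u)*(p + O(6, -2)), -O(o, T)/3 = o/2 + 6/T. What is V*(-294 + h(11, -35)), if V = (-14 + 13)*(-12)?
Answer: 5748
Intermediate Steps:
O(o, T) = -18/T - 3*o/2 (O(o, T) = -3*(o/2 + 6/T) = -18/T - 3*o/2)
h(u, p) = 3 - 2*p*u (h(u, p) = 3 - (u + u)*(p + (-18/(-2) - 3/2*6)) = 3 - 2*u*(p + (-18*(-½) - 9)) = 3 - 2*u*(p + (9 - 9)) = 3 - 2*u*(p + 0) = 3 - 2*u*p = 3 - 2*p*u)
V = 12 (V = -1*(-12) = 12)
V*(-294 + h(11, -35)) = 12*(-294 + (3 - 2*(-35)*11)) = 12*(-294 + (3 + 770)) = 12*(-294 + 773) = 12*479 = 5748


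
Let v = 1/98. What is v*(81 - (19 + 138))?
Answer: -38/49 ≈ -0.77551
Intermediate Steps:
v = 1/98 ≈ 0.010204
v*(81 - (19 + 138)) = (81 - (19 + 138))/98 = (81 - 1*157)/98 = (81 - 157)/98 = (1/98)*(-76) = -38/49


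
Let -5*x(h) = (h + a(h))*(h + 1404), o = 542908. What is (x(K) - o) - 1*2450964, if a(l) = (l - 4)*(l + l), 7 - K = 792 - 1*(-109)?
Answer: -166676332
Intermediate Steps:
K = -894 (K = 7 - (792 - 1*(-109)) = 7 - (792 + 109) = 7 - 1*901 = 7 - 901 = -894)
a(l) = 2*l*(-4 + l) (a(l) = (-4 + l)*(2*l) = 2*l*(-4 + l))
x(h) = -(1404 + h)*(h + 2*h*(-4 + h))/5 (x(h) = -(h + 2*h*(-4 + h))*(h + 1404)/5 = -(h + 2*h*(-4 + h))*(1404 + h)/5 = -(1404 + h)*(h + 2*h*(-4 + h))/5)
(x(K) - o) - 1*2450964 = ((⅕)*(-894)*(9828 - 2801*(-894) - 2*(-894)²) - 1*542908) - 1*2450964 = ((⅕)*(-894)*(9828 + 2504094 - 2*799236) - 542908) - 2450964 = ((⅕)*(-894)*(9828 + 2504094 - 1598472) - 542908) - 2450964 = ((⅕)*(-894)*915450 - 542908) - 2450964 = (-163682460 - 542908) - 2450964 = -164225368 - 2450964 = -166676332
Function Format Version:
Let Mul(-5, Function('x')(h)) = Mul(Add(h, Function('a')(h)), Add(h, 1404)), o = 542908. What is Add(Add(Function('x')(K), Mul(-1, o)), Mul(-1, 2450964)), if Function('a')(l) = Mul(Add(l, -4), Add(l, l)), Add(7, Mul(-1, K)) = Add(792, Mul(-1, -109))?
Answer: -166676332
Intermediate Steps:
K = -894 (K = Add(7, Mul(-1, Add(792, Mul(-1, -109)))) = Add(7, Mul(-1, Add(792, 109))) = Add(7, Mul(-1, 901)) = Add(7, -901) = -894)
Function('a')(l) = Mul(2, l, Add(-4, l)) (Function('a')(l) = Mul(Add(-4, l), Mul(2, l)) = Mul(2, l, Add(-4, l)))
Function('x')(h) = Mul(Rational(-1, 5), Add(1404, h), Add(h, Mul(2, h, Add(-4, h)))) (Function('x')(h) = Mul(Rational(-1, 5), Mul(Add(h, Mul(2, h, Add(-4, h))), Add(h, 1404))) = Mul(Rational(-1, 5), Mul(Add(h, Mul(2, h, Add(-4, h))), Add(1404, h))) = Mul(Rational(-1, 5), Mul(Add(1404, h), Add(h, Mul(2, h, Add(-4, h))))) = Mul(Rational(-1, 5), Add(1404, h), Add(h, Mul(2, h, Add(-4, h)))))
Add(Add(Function('x')(K), Mul(-1, o)), Mul(-1, 2450964)) = Add(Add(Mul(Rational(1, 5), -894, Add(9828, Mul(-2801, -894), Mul(-2, Pow(-894, 2)))), Mul(-1, 542908)), Mul(-1, 2450964)) = Add(Add(Mul(Rational(1, 5), -894, Add(9828, 2504094, Mul(-2, 799236))), -542908), -2450964) = Add(Add(Mul(Rational(1, 5), -894, Add(9828, 2504094, -1598472)), -542908), -2450964) = Add(Add(Mul(Rational(1, 5), -894, 915450), -542908), -2450964) = Add(Add(-163682460, -542908), -2450964) = Add(-164225368, -2450964) = -166676332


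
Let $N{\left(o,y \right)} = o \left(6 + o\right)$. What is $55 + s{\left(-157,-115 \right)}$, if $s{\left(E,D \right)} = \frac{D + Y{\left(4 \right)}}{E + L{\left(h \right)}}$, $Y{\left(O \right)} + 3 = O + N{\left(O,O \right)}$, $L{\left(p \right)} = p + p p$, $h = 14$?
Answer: $\frac{2841}{53} \approx 53.604$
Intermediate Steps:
$L{\left(p \right)} = p + p^{2}$
$Y{\left(O \right)} = -3 + O + O \left(6 + O\right)$ ($Y{\left(O \right)} = -3 + \left(O + O \left(6 + O\right)\right) = -3 + O + O \left(6 + O\right)$)
$s{\left(E,D \right)} = \frac{41 + D}{210 + E}$ ($s{\left(E,D \right)} = \frac{D + \left(-3 + 4 + 4 \left(6 + 4\right)\right)}{E + 14 \left(1 + 14\right)} = \frac{D + \left(-3 + 4 + 4 \cdot 10\right)}{E + 14 \cdot 15} = \frac{D + \left(-3 + 4 + 40\right)}{E + 210} = \frac{D + 41}{210 + E} = \frac{41 + D}{210 + E}$)
$55 + s{\left(-157,-115 \right)} = 55 + \frac{41 - 115}{210 - 157} = 55 + \frac{1}{53} \left(-74\right) = 55 - \frac{74}{53} = \frac{2841}{53}$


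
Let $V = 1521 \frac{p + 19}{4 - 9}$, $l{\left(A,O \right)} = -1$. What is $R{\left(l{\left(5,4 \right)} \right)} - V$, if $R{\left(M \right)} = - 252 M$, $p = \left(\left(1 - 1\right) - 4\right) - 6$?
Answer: $\frac{14949}{5} \approx 2989.8$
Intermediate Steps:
$p = -10$ ($p = \left(0 - 4\right) - 6 = -4 - 6 = -10$)
$V = - \frac{13689}{5}$ ($V = 1521 \frac{-10 + 19}{4 - 9} = 1521 \frac{9}{-5} = 1521 \cdot 9 \left(- \frac{1}{5}\right) = 1521 \left(- \frac{9}{5}\right) = - \frac{13689}{5} \approx -2737.8$)
$R{\left(l{\left(5,4 \right)} \right)} - V = \left(-252\right) \left(-1\right) - - \frac{13689}{5} = 252 + \frac{13689}{5} = \frac{14949}{5}$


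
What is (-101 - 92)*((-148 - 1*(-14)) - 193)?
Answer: 63111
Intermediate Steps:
(-101 - 92)*((-148 - 1*(-14)) - 193) = -193*((-148 + 14) - 193) = -193*(-134 - 193) = -193*(-327) = 63111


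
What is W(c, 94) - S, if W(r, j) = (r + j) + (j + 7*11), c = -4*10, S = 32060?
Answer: -31835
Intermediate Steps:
c = -40
W(r, j) = 77 + r + 2*j (W(r, j) = (j + r) + (j + 77) = (j + r) + (77 + j) = 77 + r + 2*j)
W(c, 94) - S = (77 - 40 + 2*94) - 1*32060 = (77 - 40 + 188) - 32060 = 225 - 32060 = -31835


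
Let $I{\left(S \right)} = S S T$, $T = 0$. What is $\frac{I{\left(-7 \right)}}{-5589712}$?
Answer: $0$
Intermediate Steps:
$I{\left(S \right)} = 0$ ($I{\left(S \right)} = S S 0 = S^{2} \cdot 0 = 0$)
$\frac{I{\left(-7 \right)}}{-5589712} = \frac{0}{-5589712} = 0 \left(- \frac{1}{5589712}\right) = 0$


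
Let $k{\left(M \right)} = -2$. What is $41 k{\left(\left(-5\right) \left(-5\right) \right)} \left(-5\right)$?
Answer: $410$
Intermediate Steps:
$41 k{\left(\left(-5\right) \left(-5\right) \right)} \left(-5\right) = 41 \left(-2\right) \left(-5\right) = \left(-82\right) \left(-5\right) = 410$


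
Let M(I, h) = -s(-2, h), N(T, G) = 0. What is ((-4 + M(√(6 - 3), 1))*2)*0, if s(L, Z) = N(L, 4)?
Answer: 0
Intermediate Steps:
s(L, Z) = 0
M(I, h) = 0 (M(I, h) = -1*0 = 0)
((-4 + M(√(6 - 3), 1))*2)*0 = ((-4 + 0)*2)*0 = -4*2*0 = -8*0 = 0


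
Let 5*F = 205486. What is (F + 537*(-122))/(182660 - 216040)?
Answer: 30521/41725 ≈ 0.73148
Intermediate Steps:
F = 205486/5 (F = (⅕)*205486 = 205486/5 ≈ 41097.)
(F + 537*(-122))/(182660 - 216040) = (205486/5 + 537*(-122))/(182660 - 216040) = (205486/5 - 65514)/(-33380) = -122084/5*(-1/33380) = 30521/41725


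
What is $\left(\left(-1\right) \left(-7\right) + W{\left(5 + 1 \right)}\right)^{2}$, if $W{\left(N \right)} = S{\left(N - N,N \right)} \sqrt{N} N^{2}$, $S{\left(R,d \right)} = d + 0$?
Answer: $279985 + 3024 \sqrt{6} \approx 2.8739 \cdot 10^{5}$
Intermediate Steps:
$S{\left(R,d \right)} = d$
$W{\left(N \right)} = N^{\frac{7}{2}}$ ($W{\left(N \right)} = N \sqrt{N} N^{2} = N^{\frac{3}{2}} N^{2} = N^{\frac{7}{2}}$)
$\left(\left(-1\right) \left(-7\right) + W{\left(5 + 1 \right)}\right)^{2} = \left(\left(-1\right) \left(-7\right) + \left(5 + 1\right)^{\frac{7}{2}}\right)^{2} = \left(7 + 6^{\frac{7}{2}}\right)^{2} = \left(7 + 216 \sqrt{6}\right)^{2}$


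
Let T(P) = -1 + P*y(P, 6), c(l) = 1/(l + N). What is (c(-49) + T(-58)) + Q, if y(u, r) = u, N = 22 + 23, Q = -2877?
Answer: 1943/4 ≈ 485.75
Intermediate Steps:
N = 45
c(l) = 1/(45 + l) (c(l) = 1/(l + 45) = 1/(45 + l))
T(P) = -1 + P² (T(P) = -1 + P*P = -1 + P²)
(c(-49) + T(-58)) + Q = (1/(45 - 49) + (-1 + (-58)²)) - 2877 = (1/(-4) + (-1 + 3364)) - 2877 = (-¼ + 3363) - 2877 = 13451/4 - 2877 = 1943/4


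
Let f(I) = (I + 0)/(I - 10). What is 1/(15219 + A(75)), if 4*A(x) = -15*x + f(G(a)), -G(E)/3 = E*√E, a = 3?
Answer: 316468/4727454309 + 10*√3/14182362927 ≈ 6.6944e-5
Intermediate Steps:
G(E) = -3*E^(3/2) (G(E) = -3*E*√E = -3*E^(3/2))
f(I) = I/(-10 + I)
A(x) = -15*x/4 - 9*√3/(4*(-10 - 9*√3)) (A(x) = (-15*x + (-9*√3)/(-10 - 9*√3))/4 = (-15*x - 9*√3/(-10 - 9*√3))/4 = -15*x/4 - 9*√3/(4*(-10 - 9*√3)))
1/(15219 + A(75)) = 1/(15219 + (243/572 - 45*√3/286 - 15/4*75)) = 1/(15219 + (243/572 - 45*√3/286 - 1125/4)) = 1/(15219 + (-40158/143 - 45*√3/286)) = 1/(2136159/143 - 45*√3/286)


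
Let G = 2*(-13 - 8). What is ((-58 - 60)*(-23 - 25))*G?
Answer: -237888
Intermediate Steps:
G = -42 (G = 2*(-21) = -42)
((-58 - 60)*(-23 - 25))*G = ((-58 - 60)*(-23 - 25))*(-42) = -118*(-48)*(-42) = 5664*(-42) = -237888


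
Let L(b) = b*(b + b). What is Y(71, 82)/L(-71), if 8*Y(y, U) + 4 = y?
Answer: 67/80656 ≈ 0.00083069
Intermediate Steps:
L(b) = 2*b² (L(b) = b*(2*b) = 2*b²)
Y(y, U) = -½ + y/8
Y(71, 82)/L(-71) = (-½ + (⅛)*71)/((2*(-71)²)) = (-½ + 71/8)/((2*5041)) = (67/8)/10082 = (67/8)*(1/10082) = 67/80656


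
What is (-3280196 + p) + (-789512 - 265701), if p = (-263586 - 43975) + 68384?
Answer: -4574586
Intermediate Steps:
p = -239177 (p = -307561 + 68384 = -239177)
(-3280196 + p) + (-789512 - 265701) = (-3280196 - 239177) + (-789512 - 265701) = -3519373 - 1055213 = -4574586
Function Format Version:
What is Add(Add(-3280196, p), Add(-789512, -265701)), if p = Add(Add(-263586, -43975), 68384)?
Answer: -4574586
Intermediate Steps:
p = -239177 (p = Add(-307561, 68384) = -239177)
Add(Add(-3280196, p), Add(-789512, -265701)) = Add(Add(-3280196, -239177), Add(-789512, -265701)) = Add(-3519373, -1055213) = -4574586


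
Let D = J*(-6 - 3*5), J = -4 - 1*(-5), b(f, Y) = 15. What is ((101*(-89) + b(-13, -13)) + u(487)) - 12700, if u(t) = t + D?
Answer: -21208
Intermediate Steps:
J = 1 (J = -4 + 5 = 1)
D = -21 (D = 1*(-6 - 3*5) = 1*(-6 - 15) = 1*(-21) = -21)
u(t) = -21 + t (u(t) = t - 21 = -21 + t)
((101*(-89) + b(-13, -13)) + u(487)) - 12700 = ((101*(-89) + 15) + (-21 + 487)) - 12700 = ((-8989 + 15) + 466) - 12700 = (-8974 + 466) - 12700 = -8508 - 12700 = -21208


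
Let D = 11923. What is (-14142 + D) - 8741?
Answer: -10960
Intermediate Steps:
(-14142 + D) - 8741 = (-14142 + 11923) - 8741 = -2219 - 8741 = -10960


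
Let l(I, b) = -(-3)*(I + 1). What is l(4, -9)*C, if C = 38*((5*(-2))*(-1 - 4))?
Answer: 28500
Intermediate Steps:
C = 1900 (C = 38*(-10*(-5)) = 38*50 = 1900)
l(I, b) = 3 + 3*I (l(I, b) = -(-3)*(1 + I) = -(-3 - 3*I) = 3 + 3*I)
l(4, -9)*C = (3 + 3*4)*1900 = (3 + 12)*1900 = 15*1900 = 28500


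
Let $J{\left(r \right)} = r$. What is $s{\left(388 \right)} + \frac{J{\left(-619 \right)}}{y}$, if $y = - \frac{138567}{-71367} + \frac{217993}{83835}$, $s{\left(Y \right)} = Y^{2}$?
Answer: $\frac{1362406641764363}{9058090292} \approx 1.5041 \cdot 10^{5}$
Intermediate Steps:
$y = \frac{9058090292}{1994350815}$ ($y = \left(-138567\right) \left(- \frac{1}{71367}\right) + 217993 \cdot \frac{1}{83835} = \frac{46189}{23789} + \frac{217993}{83835} = \frac{9058090292}{1994350815} \approx 4.5419$)
$s{\left(388 \right)} + \frac{J{\left(-619 \right)}}{y} = 388^{2} - \frac{619}{\frac{9058090292}{1994350815}} = 150544 - \frac{1234503154485}{9058090292} = \frac{1362406641764363}{9058090292}$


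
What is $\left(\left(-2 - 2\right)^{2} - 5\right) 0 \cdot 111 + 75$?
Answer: $75$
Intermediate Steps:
$\left(\left(-2 - 2\right)^{2} - 5\right) 0 \cdot 111 + 75 = \left(\left(-4\right)^{2} - 5\right) 0 \cdot 111 + 75 = \left(16 - 5\right) 0 \cdot 111 + 75 = 11 \cdot 0 \cdot 111 + 75 = 0 \cdot 111 + 75 = 0 + 75 = 75$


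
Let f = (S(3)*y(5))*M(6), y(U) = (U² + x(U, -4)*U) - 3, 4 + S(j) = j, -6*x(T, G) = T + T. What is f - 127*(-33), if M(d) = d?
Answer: 4109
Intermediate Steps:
x(T, G) = -T/3 (x(T, G) = -(T + T)/6 = -T/3)
S(j) = -4 + j
y(U) = -3 + 2*U²/3 (y(U) = (U² + (-U/3)*U) - 3 = (U² - U²/3) - 3 = 2*U²/3 - 3 = -3 + 2*U²/3)
f = -82 (f = ((-4 + 3)*(-3 + (⅔)*5²))*6 = -(-3 + (⅔)*25)*6 = -(-3 + 50/3)*6 = -1*41/3*6 = -41/3*6 = -82)
f - 127*(-33) = -82 - 127*(-33) = -82 + 4191 = 4109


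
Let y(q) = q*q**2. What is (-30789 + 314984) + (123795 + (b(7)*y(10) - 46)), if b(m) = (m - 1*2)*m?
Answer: 442944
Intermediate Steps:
b(m) = m*(-2 + m) (b(m) = (m - 2)*m = (-2 + m)*m = m*(-2 + m))
y(q) = q**3
(-30789 + 314984) + (123795 + (b(7)*y(10) - 46)) = (-30789 + 314984) + (123795 + ((7*(-2 + 7))*10**3 - 46)) = 284195 + (123795 + ((7*5)*1000 - 46)) = 284195 + (123795 + (35*1000 - 46)) = 284195 + (123795 + (35000 - 46)) = 284195 + (123795 + 34954) = 284195 + 158749 = 442944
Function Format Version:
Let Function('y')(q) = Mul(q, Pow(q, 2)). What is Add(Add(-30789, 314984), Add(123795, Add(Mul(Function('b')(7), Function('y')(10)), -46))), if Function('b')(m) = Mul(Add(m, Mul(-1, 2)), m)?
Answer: 442944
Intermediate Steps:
Function('b')(m) = Mul(m, Add(-2, m)) (Function('b')(m) = Mul(Add(m, -2), m) = Mul(Add(-2, m), m) = Mul(m, Add(-2, m)))
Function('y')(q) = Pow(q, 3)
Add(Add(-30789, 314984), Add(123795, Add(Mul(Function('b')(7), Function('y')(10)), -46))) = Add(Add(-30789, 314984), Add(123795, Add(Mul(Mul(7, Add(-2, 7)), Pow(10, 3)), -46))) = Add(284195, Add(123795, Add(Mul(Mul(7, 5), 1000), -46))) = Add(284195, Add(123795, Add(Mul(35, 1000), -46))) = Add(284195, Add(123795, Add(35000, -46))) = Add(284195, Add(123795, 34954)) = Add(284195, 158749) = 442944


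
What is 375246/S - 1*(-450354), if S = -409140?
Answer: 10236525573/22730 ≈ 4.5035e+5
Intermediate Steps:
375246/S - 1*(-450354) = 375246/(-409140) - 1*(-450354) = 375246*(-1/409140) + 450354 = -20847/22730 + 450354 = 10236525573/22730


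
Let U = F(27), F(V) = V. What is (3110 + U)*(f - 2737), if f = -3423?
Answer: -19323920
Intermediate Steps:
U = 27
(3110 + U)*(f - 2737) = (3110 + 27)*(-3423 - 2737) = 3137*(-6160) = -19323920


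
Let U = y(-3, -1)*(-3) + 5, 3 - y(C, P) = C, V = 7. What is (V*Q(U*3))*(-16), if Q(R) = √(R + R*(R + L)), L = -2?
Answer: -224*√390 ≈ -4423.6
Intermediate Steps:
y(C, P) = 3 - C
U = -13 (U = (3 - 1*(-3))*(-3) + 5 = (3 + 3)*(-3) + 5 = 6*(-3) + 5 = -18 + 5 = -13)
Q(R) = √(R + R*(-2 + R)) (Q(R) = √(R + R*(R - 2)) = √(R + R*(-2 + R)))
(V*Q(U*3))*(-16) = (7*√((-13*3)*(-1 - 13*3)))*(-16) = (7*√(-39*(-1 - 39)))*(-16) = (7*√(-39*(-40)))*(-16) = (7*√1560)*(-16) = (7*(2*√390))*(-16) = (14*√390)*(-16) = -224*√390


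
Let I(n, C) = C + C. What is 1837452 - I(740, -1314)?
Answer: 1840080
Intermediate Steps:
I(n, C) = 2*C
1837452 - I(740, -1314) = 1837452 - 2*(-1314) = 1837452 - 1*(-2628) = 1837452 + 2628 = 1840080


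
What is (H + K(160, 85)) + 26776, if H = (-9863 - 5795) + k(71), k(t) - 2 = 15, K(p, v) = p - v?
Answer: 11210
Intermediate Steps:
k(t) = 17 (k(t) = 2 + 15 = 17)
H = -15641 (H = (-9863 - 5795) + 17 = -15658 + 17 = -15641)
(H + K(160, 85)) + 26776 = (-15641 + (160 - 1*85)) + 26776 = (-15641 + (160 - 85)) + 26776 = (-15641 + 75) + 26776 = -15566 + 26776 = 11210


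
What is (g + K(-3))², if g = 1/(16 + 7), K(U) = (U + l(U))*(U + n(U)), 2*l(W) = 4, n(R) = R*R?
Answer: 18769/529 ≈ 35.480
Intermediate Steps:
n(R) = R²
l(W) = 2 (l(W) = (½)*4 = 2)
K(U) = (2 + U)*(U + U²) (K(U) = (U + 2)*(U + U²) = (2 + U)*(U + U²))
g = 1/23 ≈ 0.043478
(g + K(-3))² = (1/23 - 3*(2 + (-3)² + 3*(-3)))² = (1/23 - 3*(2 + 9 - 9))² = (1/23 - 3*2)² = (1/23 - 6)² = (-137/23)² = 18769/529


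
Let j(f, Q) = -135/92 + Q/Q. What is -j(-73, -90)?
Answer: 43/92 ≈ 0.46739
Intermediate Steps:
j(f, Q) = -43/92 (j(f, Q) = -135*1/92 + 1 = -135/92 + 1 = -43/92)
-j(-73, -90) = -1*(-43/92) = 43/92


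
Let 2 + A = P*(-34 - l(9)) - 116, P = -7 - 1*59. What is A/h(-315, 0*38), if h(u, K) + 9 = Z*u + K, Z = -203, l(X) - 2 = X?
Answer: 713/15984 ≈ 0.044607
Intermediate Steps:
l(X) = 2 + X
P = -66 (P = -7 - 59 = -66)
h(u, K) = -9 + K - 203*u (h(u, K) = -9 + (-203*u + K) = -9 + (K - 203*u) = -9 + K - 203*u)
A = 2852 (A = -2 + (-66*(-34 - (2 + 9)) - 116) = -2 + (-66*(-34 - 1*11) - 116) = -2 + (-66*(-34 - 11) - 116) = -2 + (-66*(-45) - 116) = -2 + (2970 - 116) = -2 + 2854 = 2852)
A/h(-315, 0*38) = 2852/(-9 + 0*38 - 203*(-315)) = 2852/(-9 + 0 + 63945) = 2852/63936 = 2852*(1/63936) = 713/15984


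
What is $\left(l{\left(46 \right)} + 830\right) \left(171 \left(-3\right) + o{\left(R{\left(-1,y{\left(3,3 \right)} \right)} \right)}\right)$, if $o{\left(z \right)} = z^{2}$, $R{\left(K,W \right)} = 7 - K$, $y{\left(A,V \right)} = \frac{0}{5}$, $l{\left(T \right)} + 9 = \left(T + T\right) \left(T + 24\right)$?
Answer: $-3260189$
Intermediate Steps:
$l{\left(T \right)} = -9 + 2 T \left(24 + T\right)$ ($l{\left(T \right)} = -9 + \left(T + T\right) \left(T + 24\right) = -9 + 2 T \left(24 + T\right)$)
$y{\left(A,V \right)} = 0$ ($y{\left(A,V \right)} = 0 \cdot \frac{1}{5} = 0$)
$\left(l{\left(46 \right)} + 830\right) \left(171 \left(-3\right) + o{\left(R{\left(-1,y{\left(3,3 \right)} \right)} \right)}\right) = \left(\left(-9 + 2 \cdot 46^{2} + 48 \cdot 46\right) + 830\right) \left(171 \left(-3\right) + \left(7 - -1\right)^{2}\right) = \left(\left(-9 + 2 \cdot 2116 + 2208\right) + 830\right) \left(-513 + \left(7 + 1\right)^{2}\right) = \left(\left(-9 + 4232 + 2208\right) + 830\right) \left(-513 + 8^{2}\right) = \left(6431 + 830\right) \left(-513 + 64\right) = 7261 \left(-449\right) = -3260189$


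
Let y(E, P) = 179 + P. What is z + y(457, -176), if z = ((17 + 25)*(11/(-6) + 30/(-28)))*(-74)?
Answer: 9031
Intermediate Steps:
z = 9028 (z = (42*(11*(-⅙) + 30*(-1/28)))*(-74) = (42*(-11/6 - 15/14))*(-74) = (42*(-61/21))*(-74) = -122*(-74) = 9028)
z + y(457, -176) = 9028 + (179 - 176) = 9028 + 3 = 9031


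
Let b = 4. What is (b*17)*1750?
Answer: 119000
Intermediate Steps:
(b*17)*1750 = (4*17)*1750 = 68*1750 = 119000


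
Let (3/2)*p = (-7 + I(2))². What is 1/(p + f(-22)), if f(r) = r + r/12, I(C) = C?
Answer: -6/43 ≈ -0.13953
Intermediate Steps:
f(r) = 13*r/12 (f(r) = r + r*(1/12) = r + r/12 = 13*r/12)
p = 50/3 (p = 2*(-7 + 2)²/3 = (⅔)*(-5)² = (⅔)*25 = 50/3 ≈ 16.667)
1/(p + f(-22)) = 1/(50/3 + (13/12)*(-22)) = 1/(50/3 - 143/6) = 1/(-43/6) = -6/43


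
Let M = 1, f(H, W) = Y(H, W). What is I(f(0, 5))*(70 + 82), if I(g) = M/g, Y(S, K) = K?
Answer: 152/5 ≈ 30.400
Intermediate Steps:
f(H, W) = W
I(g) = 1/g
I(f(0, 5))*(70 + 82) = (70 + 82)/5 = (⅕)*152 = 152/5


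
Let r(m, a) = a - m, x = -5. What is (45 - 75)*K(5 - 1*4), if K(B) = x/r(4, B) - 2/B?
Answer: 10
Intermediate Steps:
K(B) = -5/(-4 + B) - 2/B (K(B) = -5/(B - 1*4) - 2/B = -5/(B - 4) - 2/B = -5/(-4 + B) - 2/B)
(45 - 75)*K(5 - 1*4) = (45 - 75)*((8 - 7*(5 - 1*4))/((5 - 1*4)*(-4 + (5 - 1*4)))) = -30*(8 - 7*(5 - 4))/((5 - 4)*(-4 + (5 - 4))) = -30*(8 - 7*1)/(1*(-4 + 1)) = -30*(8 - 7)/(-3) = -30*(-1)/3 = -30*(-1/3) = 10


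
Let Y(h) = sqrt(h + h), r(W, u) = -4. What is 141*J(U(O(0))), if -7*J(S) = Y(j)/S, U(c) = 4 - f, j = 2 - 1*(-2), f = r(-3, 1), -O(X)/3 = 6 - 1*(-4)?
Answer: -141*sqrt(2)/28 ≈ -7.1216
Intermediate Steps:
O(X) = -30 (O(X) = -3*(6 - 1*(-4)) = -3*(6 + 4) = -3*10 = -30)
f = -4
j = 4 (j = 2 + 2 = 4)
Y(h) = sqrt(2)*sqrt(h) (Y(h) = sqrt(2*h) = sqrt(2)*sqrt(h))
U(c) = 8 (U(c) = 4 - 1*(-4) = 4 + 4 = 8)
J(S) = -2*sqrt(2)/(7*S) (J(S) = -sqrt(2)*sqrt(4)/(7*S) = -sqrt(2)*2/(7*S) = -2*sqrt(2)/(7*S))
141*J(U(O(0))) = 141*(-2/7*sqrt(2)/8) = 141*(-2/7*sqrt(2)*1/8) = 141*(-sqrt(2)/28) = -141*sqrt(2)/28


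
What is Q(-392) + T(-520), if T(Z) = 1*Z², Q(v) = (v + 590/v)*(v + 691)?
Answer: 29937427/196 ≈ 1.5274e+5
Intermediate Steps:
Q(v) = (691 + v)*(v + 590/v) (Q(v) = (v + 590/v)*(691 + v) = (691 + v)*(v + 590/v))
T(Z) = Z²
Q(-392) + T(-520) = (590 + (-392)² + 691*(-392) + 407690/(-392)) + (-520)² = (590 + 153664 - 270872 + 407690*(-1/392)) + 270400 = (590 + 153664 - 270872 - 203845/196) + 270400 = -23060973/196 + 270400 = 29937427/196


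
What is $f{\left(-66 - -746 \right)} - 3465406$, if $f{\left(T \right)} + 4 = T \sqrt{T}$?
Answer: $-3465410 + 1360 \sqrt{170} \approx -3.4477 \cdot 10^{6}$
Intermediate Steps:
$f{\left(T \right)} = -4 + T^{\frac{3}{2}}$ ($f{\left(T \right)} = -4 + T \sqrt{T} = -4 + T^{\frac{3}{2}}$)
$f{\left(-66 - -746 \right)} - 3465406 = \left(-4 + \left(-66 - -746\right)^{\frac{3}{2}}\right) - 3465406 = \left(-4 + \left(-66 + 746\right)^{\frac{3}{2}}\right) - 3465406 = \left(-4 + 680^{\frac{3}{2}}\right) - 3465406 = \left(-4 + 1360 \sqrt{170}\right) - 3465406 = -3465410 + 1360 \sqrt{170}$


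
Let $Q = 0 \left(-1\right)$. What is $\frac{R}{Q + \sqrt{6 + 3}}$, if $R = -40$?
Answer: $- \frac{40}{3} \approx -13.333$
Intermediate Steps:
$Q = 0$
$\frac{R}{Q + \sqrt{6 + 3}} = - \frac{40}{0 + \sqrt{6 + 3}} = - \frac{40}{0 + \sqrt{9}} = - \frac{40}{0 + 3} = - \frac{40}{3}$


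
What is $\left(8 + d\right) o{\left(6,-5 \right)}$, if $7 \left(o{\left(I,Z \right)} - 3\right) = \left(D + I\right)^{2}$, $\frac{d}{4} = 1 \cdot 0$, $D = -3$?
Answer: $\frac{240}{7} \approx 34.286$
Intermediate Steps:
$d = 0$ ($d = 4 \cdot 1 \cdot 0 = 4 \cdot 0 = 0$)
$o{\left(I,Z \right)} = 3 + \frac{\left(-3 + I\right)^{2}}{7}$
$\left(8 + d\right) o{\left(6,-5 \right)} = \left(8 + 0\right) \left(3 + \frac{\left(-3 + 6\right)^{2}}{7}\right) = 8 \left(3 + \frac{3^{2}}{7}\right) = 8 \left(3 + \frac{1}{7} \cdot 9\right) = 8 \left(3 + \frac{9}{7}\right) = 8 \cdot \frac{30}{7} = \frac{240}{7}$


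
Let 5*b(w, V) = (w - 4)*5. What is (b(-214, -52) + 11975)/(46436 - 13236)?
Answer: 11757/33200 ≈ 0.35413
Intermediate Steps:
b(w, V) = -4 + w (b(w, V) = ((w - 4)*5)/5 = ((-4 + w)*5)/5 = (-20 + 5*w)/5 = -4 + w)
(b(-214, -52) + 11975)/(46436 - 13236) = ((-4 - 214) + 11975)/(46436 - 13236) = (-218 + 11975)/33200 = 11757*(1/33200) = 11757/33200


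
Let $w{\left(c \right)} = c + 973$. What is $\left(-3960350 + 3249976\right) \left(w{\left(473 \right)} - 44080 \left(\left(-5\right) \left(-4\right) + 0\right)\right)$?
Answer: $625238517596$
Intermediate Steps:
$w{\left(c \right)} = 973 + c$
$\left(-3960350 + 3249976\right) \left(w{\left(473 \right)} - 44080 \left(\left(-5\right) \left(-4\right) + 0\right)\right) = \left(-3960350 + 3249976\right) \left(\left(973 + 473\right) - 44080 \left(\left(-5\right) \left(-4\right) + 0\right)\right) = - 710374 \left(1446 - 44080 \left(20 + 0\right)\right) = - 710374 \left(1446 - 881600\right) = \left(-710374\right) \left(-880154\right) = 625238517596$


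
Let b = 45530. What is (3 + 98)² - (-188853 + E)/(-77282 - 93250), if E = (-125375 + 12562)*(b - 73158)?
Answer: 4856205643/170532 ≈ 28477.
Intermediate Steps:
E = 3116797564 (E = (-125375 + 12562)*(45530 - 73158) = -112813*(-27628) = 3116797564)
(3 + 98)² - (-188853 + E)/(-77282 - 93250) = (3 + 98)² - (-188853 + 3116797564)/(-77282 - 93250) = 101² - 3116608711/(-170532) = 10201 - 3116608711*(-1)/170532 = 10201 - 1*(-3116608711/170532) = 10201 + 3116608711/170532 = 4856205643/170532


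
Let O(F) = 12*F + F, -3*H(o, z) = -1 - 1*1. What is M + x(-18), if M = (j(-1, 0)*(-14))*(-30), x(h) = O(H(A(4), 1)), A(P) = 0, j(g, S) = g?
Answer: -1234/3 ≈ -411.33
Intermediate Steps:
H(o, z) = ⅔ (H(o, z) = -(-1 - 1*1)/3 = -(-1 - 1)/3 = -⅓*(-2) = ⅔)
O(F) = 13*F
x(h) = 26/3 (x(h) = 13*(⅔) = 26/3)
M = -420 (M = -1*(-14)*(-30) = 14*(-30) = -420)
M + x(-18) = -420 + 26/3 = -1234/3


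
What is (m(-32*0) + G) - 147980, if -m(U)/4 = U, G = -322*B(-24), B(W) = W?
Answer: -140252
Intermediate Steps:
G = 7728 (G = -322*(-24) = 7728)
m(U) = -4*U
(m(-32*0) + G) - 147980 = (-(-128)*0 + 7728) - 147980 = (-4*0 + 7728) - 147980 = (0 + 7728) - 147980 = 7728 - 147980 = -140252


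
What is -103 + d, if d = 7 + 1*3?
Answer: -93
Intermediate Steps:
d = 10 (d = 7 + 3 = 10)
-103 + d = -103 + 10 = -93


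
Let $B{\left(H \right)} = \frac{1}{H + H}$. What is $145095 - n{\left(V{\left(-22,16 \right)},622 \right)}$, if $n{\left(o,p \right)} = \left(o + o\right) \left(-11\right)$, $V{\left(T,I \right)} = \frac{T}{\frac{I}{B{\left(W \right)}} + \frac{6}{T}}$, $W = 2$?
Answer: $\frac{101706271}{701} \approx 1.4509 \cdot 10^{5}$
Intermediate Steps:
$B{\left(H \right)} = \frac{1}{2 H}$
$V{\left(T,I \right)} = \frac{T}{4 I + \frac{6}{T}}$ ($V{\left(T,I \right)} = \frac{T}{\frac{I}{\frac{1}{2} \cdot \frac{1}{2}} + \frac{6}{T}} = \frac{T}{I \frac{1}{\frac{1}{4}} + \frac{6}{T}} = \frac{T}{I 4 + \frac{6}{T}} = \frac{T}{4 I + \frac{6}{T}}$)
$n{\left(o,p \right)} = - 22 o$ ($n{\left(o,p \right)} = 2 o \left(-11\right) = - 22 o$)
$145095 - n{\left(V{\left(-22,16 \right)},622 \right)} = 145095 - - 22 \frac{\left(-22\right)^{2}}{2 \left(3 + 2 \cdot 16 \left(-22\right)\right)} = 145095 - - 22 \cdot \frac{1}{2} \cdot 484 \frac{1}{3 - 704} = 145095 - - 22 \cdot \frac{1}{2} \cdot 484 \frac{1}{-701} = 145095 - - 22 \cdot \frac{1}{2} \cdot 484 \left(- \frac{1}{701}\right) = 145095 - \left(-22\right) \left(- \frac{242}{701}\right) = 145095 - \frac{5324}{701} = \frac{101706271}{701}$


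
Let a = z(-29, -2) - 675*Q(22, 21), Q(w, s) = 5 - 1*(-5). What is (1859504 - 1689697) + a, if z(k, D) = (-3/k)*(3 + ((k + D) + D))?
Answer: 4728563/29 ≈ 1.6305e+5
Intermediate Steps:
z(k, D) = -3*(3 + k + 2*D)/k (z(k, D) = (-3/k)*(3 + ((D + k) + D)) = (-3/k)*(3 + (k + 2*D)) = (-3/k)*(3 + k + 2*D) = -3*(3 + k + 2*D)/k)
Q(w, s) = 10 (Q(w, s) = 5 + 5 = 10)
a = -195840/29 (a = 3*(-3 - 1*(-29) - 2*(-2))/(-29) - 675*10 = 3*(-1/29)*(-3 + 29 + 4) - 6750 = 3*(-1/29)*30 - 6750 = -90/29 - 6750 = -195840/29 ≈ -6753.1)
(1859504 - 1689697) + a = (1859504 - 1689697) - 195840/29 = 169807 - 195840/29 = 4728563/29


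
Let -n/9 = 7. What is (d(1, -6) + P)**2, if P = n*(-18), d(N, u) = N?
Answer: 1288225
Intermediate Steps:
n = -63 (n = -9*7 = -63)
P = 1134 (P = -63*(-18) = 1134)
(d(1, -6) + P)**2 = (1 + 1134)**2 = 1135**2 = 1288225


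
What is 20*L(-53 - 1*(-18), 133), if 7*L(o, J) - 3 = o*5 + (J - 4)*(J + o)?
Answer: 249400/7 ≈ 35629.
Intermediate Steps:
L(o, J) = 3/7 + 5*o/7 + (-4 + J)*(J + o)/7 (L(o, J) = 3/7 + (o*5 + (J - 4)*(J + o))/7 = 3/7 + (5*o + (-4 + J)*(J + o))/7 = 3/7 + (5*o/7 + (-4 + J)*(J + o)/7) = 3/7 + 5*o/7 + (-4 + J)*(J + o)/7)
20*L(-53 - 1*(-18), 133) = 20*(3/7 - 4/7*133 + (-53 - 1*(-18))/7 + (⅐)*133² + (⅐)*133*(-53 - 1*(-18))) = 20*(3/7 - 76 + (-53 + 18)/7 + (⅐)*17689 + (⅐)*133*(-53 + 18)) = 20*(3/7 - 76 + (⅐)*(-35) + 2527 + (⅐)*133*(-35)) = 20*(3/7 - 76 - 5 + 2527 - 665) = 20*(12470/7) = 249400/7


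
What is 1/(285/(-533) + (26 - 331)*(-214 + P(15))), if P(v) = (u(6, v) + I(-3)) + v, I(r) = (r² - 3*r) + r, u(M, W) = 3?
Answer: 533/29423980 ≈ 1.8114e-5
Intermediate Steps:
I(r) = r² - 2*r
P(v) = 18 + v (P(v) = (3 - 3*(-2 - 3)) + v = (3 - 3*(-5)) + v = (3 + 15) + v = 18 + v)
1/(285/(-533) + (26 - 331)*(-214 + P(15))) = 1/(285/(-533) + (26 - 331)*(-214 + (18 + 15))) = 1/(285*(-1/533) - 305*(-214 + 33)) = 1/(-285/533 - 305*(-181)) = 1/(-285/533 + 55205) = 1/(29423980/533) = 533/29423980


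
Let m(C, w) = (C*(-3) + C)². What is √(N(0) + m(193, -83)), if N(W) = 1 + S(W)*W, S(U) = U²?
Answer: √148997 ≈ 386.00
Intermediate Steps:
m(C, w) = 4*C² (m(C, w) = (-3*C + C)² = (-2*C)² = 4*C²)
N(W) = 1 + W³ (N(W) = 1 + W²*W = 1 + W³)
√(N(0) + m(193, -83)) = √((1 + 0³) + 4*193²) = √((1 + 0) + 4*37249) = √(1 + 148996) = √148997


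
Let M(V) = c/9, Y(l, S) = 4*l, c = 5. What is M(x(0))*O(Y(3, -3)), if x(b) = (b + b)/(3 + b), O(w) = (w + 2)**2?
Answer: 980/9 ≈ 108.89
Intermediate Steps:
O(w) = (2 + w)**2
x(b) = 2*b/(3 + b) (x(b) = (2*b)/(3 + b) = 2*b/(3 + b))
M(V) = 5/9
M(x(0))*O(Y(3, -3)) = 5*(2 + 4*3)**2/9 = 5*(2 + 12)**2/9 = (5/9)*14**2 = (5/9)*196 = 980/9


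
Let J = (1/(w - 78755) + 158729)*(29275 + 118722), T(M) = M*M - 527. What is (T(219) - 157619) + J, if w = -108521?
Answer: 4399357752641331/187276 ≈ 2.3491e+10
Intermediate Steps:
T(M) = -527 + M**2 (T(M) = M**2 - 527 = -527 + M**2)
J = 4399378387647391/187276 (J = (1/(-108521 - 78755) + 158729)*(29275 + 118722) = (1/(-187276) + 158729)*147997 = (-1/187276 + 158729)*147997 = (29726132203/187276)*147997 = 4399378387647391/187276 ≈ 2.3491e+10)
(T(219) - 157619) + J = ((-527 + 219**2) - 157619) + 4399378387647391/187276 = ((-527 + 47961) - 157619) + 4399378387647391/187276 = (47434 - 157619) + 4399378387647391/187276 = -110185 + 4399378387647391/187276 = 4399357752641331/187276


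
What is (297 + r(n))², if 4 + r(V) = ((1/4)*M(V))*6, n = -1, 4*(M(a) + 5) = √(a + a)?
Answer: 2608319/32 + 1713*I*√2/8 ≈ 81510.0 + 302.82*I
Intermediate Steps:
M(a) = -5 + √2*√a/4 (M(a) = -5 + √(a + a)/4 = -5 + √(2*a)/4 = -5 + (√2*√a)/4 = -5 + √2*√a/4)
r(V) = -23/2 + 3*√2*√V/8 (r(V) = -4 + ((1/4)*(-5 + √2*√V/4))*6 = -4 + ((1*(¼))*(-5 + √2*√V/4))*6 = -4 + ((-5 + √2*√V/4)/4)*6 = -4 + (-5/4 + √2*√V/16)*6 = -4 + (-15/2 + 3*√2*√V/8) = -23/2 + 3*√2*√V/8)
(297 + r(n))² = (297 + (-23/2 + 3*√2*√(-1)/8))² = (297 + (-23/2 + 3*√2*I/8))² = (297 + (-23/2 + 3*I*√2/8))² = (571/2 + 3*I*√2/8)²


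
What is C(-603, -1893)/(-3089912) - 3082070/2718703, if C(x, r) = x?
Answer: -9521685699931/8400553024136 ≈ -1.1335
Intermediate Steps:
C(-603, -1893)/(-3089912) - 3082070/2718703 = -603/(-3089912) - 3082070/2718703 = -603*(-1/3089912) - 3082070*1/2718703 = 603/3089912 - 3082070/2718703 = -9521685699931/8400553024136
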